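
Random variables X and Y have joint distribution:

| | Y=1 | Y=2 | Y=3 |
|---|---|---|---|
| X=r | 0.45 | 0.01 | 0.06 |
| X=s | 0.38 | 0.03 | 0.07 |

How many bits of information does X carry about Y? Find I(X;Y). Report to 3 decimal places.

Marginals: p(X) = (0.5200, 0.4800), p(Y) = (0.8300, 0.0400, 0.1300).
I(X;Y) = Σ p(x,y)·log₂[p(x,y)/(p(x)p(y))].
  (r,1): 0.45·log₂(1.0426) = 0.0271
  (r,2): 0.01·log₂(0.4808) = -0.0106
  (r,3): 0.06·log₂(0.8876) = -0.0103
  (s,1): 0.38·log₂(0.9538) = -0.0259
  (s,2): 0.03·log₂(1.5625) = 0.0193
  (s,3): 0.07·log₂(1.1218) = 0.0116
Sum = 0.011 bits.

0.011 bits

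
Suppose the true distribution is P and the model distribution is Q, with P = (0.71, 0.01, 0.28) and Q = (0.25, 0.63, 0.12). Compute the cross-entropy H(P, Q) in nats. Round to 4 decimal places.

H(P,Q) = −Σ p·ln q.
  −0.71·ln(0.25) = 0.98427
  −0.01·ln(0.63) = 0.00462
  −0.28·ln(0.12) = 0.59367
H(P,Q) = 1.5826 nats.

1.5826 nats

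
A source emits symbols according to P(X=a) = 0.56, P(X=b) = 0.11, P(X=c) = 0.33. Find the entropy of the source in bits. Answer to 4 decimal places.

1.3465 bits

H(X) = −Σ p·log₂ p.
  −(0.56)·log₂(0.56) = 0.46844
  −(0.11)·log₂(0.11) = 0.35029
  −(0.33)·log₂(0.33) = 0.52782
Sum: 0.46844 + 0.35029 + 0.52782 = 1.3465 bits.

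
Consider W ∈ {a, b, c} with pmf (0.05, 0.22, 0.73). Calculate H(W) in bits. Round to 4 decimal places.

1.0281 bits

H(W) = −Σ p·log₂ p.
  −(0.05)·log₂(0.05) = 0.21610
  −(0.22)·log₂(0.22) = 0.48057
  −(0.73)·log₂(0.73) = 0.33144
Sum: 0.21610 + 0.48057 + 0.33144 = 1.0281 bits.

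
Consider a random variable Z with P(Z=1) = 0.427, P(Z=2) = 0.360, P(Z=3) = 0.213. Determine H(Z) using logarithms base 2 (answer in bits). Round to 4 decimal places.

H(Z) = −Σ p·log₂ p.
  −(0.427)·log₂(0.427) = 0.52422
  −(0.360)·log₂(0.360) = 0.53062
  −(0.213)·log₂(0.213) = 0.47522
Sum: 0.52422 + 0.53062 + 0.47522 = 1.5301 bits.

1.5301 bits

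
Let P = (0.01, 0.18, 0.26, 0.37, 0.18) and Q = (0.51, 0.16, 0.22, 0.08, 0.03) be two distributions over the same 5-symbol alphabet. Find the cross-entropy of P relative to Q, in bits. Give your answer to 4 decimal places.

H(P,Q) = −Σ p·log₂ q.
  −0.01·log₂(0.51) = 0.00971
  −0.18·log₂(0.16) = 0.47589
  −0.26·log₂(0.22) = 0.56795
  −0.37·log₂(0.08) = 1.34823
  −0.18·log₂(0.03) = 0.91060
H(P,Q) = 3.3124 bits.

3.3124 bits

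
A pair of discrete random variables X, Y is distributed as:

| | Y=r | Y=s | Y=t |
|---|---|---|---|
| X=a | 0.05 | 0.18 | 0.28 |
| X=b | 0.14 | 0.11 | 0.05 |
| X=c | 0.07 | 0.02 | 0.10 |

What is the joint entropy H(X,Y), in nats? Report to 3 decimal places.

1.977 nats

H(X,Y) = −Σ p(x,y)·ln p(x,y) over all 9 cells.
  cell (a,r): −0.05·ln0.05 = 0.1498
  cell (a,s): −0.18·ln0.18 = 0.3087
  cell (a,t): −0.28·ln0.28 = 0.3564
  cell (b,r): −0.14·ln0.14 = 0.2753
  cell (b,s): −0.11·ln0.11 = 0.2428
  cell (b,t): −0.05·ln0.05 = 0.1498
  cell (c,r): −0.07·ln0.07 = 0.1861
  cell (c,s): −0.02·ln0.02 = 0.0782
  cell (c,t): −0.10·ln0.10 = 0.2303
Sum = 1.977 nats.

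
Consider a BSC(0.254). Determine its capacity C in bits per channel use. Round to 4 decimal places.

Binary symmetric channel: C = 1 − h₂(ε) where h₂ is the binary entropy function.
h₂(0.254) = −0.254·log₂0.254 − 0.746·log₂0.746 = 0.8176.
C = 1 − 0.8176 = 0.1824 bits per channel use.

0.1824 bits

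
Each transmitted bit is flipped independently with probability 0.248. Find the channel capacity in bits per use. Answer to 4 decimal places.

0.1919 bits

Binary symmetric channel: C = 1 − h₂(ε) where h₂ is the binary entropy function.
h₂(0.248) = −0.248·log₂0.248 − 0.752·log₂0.752 = 0.8081.
C = 1 − 0.8081 = 0.1919 bits per channel use.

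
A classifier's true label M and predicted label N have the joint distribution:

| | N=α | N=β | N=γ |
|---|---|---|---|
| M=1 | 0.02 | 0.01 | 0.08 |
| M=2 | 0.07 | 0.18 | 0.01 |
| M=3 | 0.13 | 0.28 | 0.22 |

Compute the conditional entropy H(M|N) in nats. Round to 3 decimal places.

Marginals: p(M) = (0.1100, 0.2600, 0.6300), p(N) = (0.2200, 0.4700, 0.3100).
H(M|N) = Σ p(N) · H(M|N=·).
  N=α: p=0.2200, H(M|N=α) = 0.8932
  N=β: p=0.4700, H(M|N=β) = 0.7581
  N=γ: p=0.3100, H(M|N=γ) = 0.7037
Weighted sum = 0.771 nats.

0.771 nats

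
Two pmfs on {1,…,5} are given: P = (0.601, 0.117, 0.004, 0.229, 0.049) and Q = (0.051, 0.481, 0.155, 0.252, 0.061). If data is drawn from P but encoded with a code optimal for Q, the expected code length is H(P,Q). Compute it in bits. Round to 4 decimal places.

H(P,Q) = −Σ p·log₂ q.
  −0.601·log₂(0.051) = 2.58031
  −0.117·log₂(0.481) = 0.12354
  −0.004·log₂(0.155) = 0.01076
  −0.229·log₂(0.252) = 0.45537
  −0.049·log₂(0.061) = 0.19772
H(P,Q) = 3.3677 bits.

3.3677 bits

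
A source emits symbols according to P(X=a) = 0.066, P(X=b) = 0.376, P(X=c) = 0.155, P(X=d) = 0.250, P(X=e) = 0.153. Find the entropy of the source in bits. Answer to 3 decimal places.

H(X) = −Σ p·log₂ p.
  −(0.066)·log₂(0.066) = 0.2588
  −(0.376)·log₂(0.376) = 0.5306
  −(0.155)·log₂(0.155) = 0.4169
  −(0.250)·log₂(0.250) = 0.5000
  −(0.153)·log₂(0.153) = 0.4144
Sum: 0.2588 + 0.5306 + 0.4169 + 0.5000 + 0.4144 = 2.121 bits.

2.121 bits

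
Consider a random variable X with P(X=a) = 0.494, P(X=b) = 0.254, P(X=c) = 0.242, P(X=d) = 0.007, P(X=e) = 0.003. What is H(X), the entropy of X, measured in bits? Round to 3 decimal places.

1.575 bits

H(X) = −Σ p·log₂ p.
  −(0.494)·log₂(0.494) = 0.5026
  −(0.254)·log₂(0.254) = 0.5022
  −(0.242)·log₂(0.242) = 0.4954
  −(0.007)·log₂(0.007) = 0.0501
  −(0.003)·log₂(0.003) = 0.0251
Sum: 0.5026 + 0.5022 + 0.4954 + 0.0501 + 0.0251 = 1.575 bits.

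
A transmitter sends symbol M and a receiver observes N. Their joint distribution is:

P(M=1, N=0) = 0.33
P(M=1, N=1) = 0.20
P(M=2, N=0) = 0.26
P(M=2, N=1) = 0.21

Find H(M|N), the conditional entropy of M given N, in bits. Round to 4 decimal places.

0.9938 bits

Chain rule: H(M|N) = H(M,N) − H(N).
Marginals: p(M) = (0.5300, 0.4700), p(N) = (0.5900, 0.4100).
H(M,N) = 1.9703 bits; H(N) = 0.9765 bits.
H(M|N) = 1.9703 − 0.9765 = 0.9938 bits.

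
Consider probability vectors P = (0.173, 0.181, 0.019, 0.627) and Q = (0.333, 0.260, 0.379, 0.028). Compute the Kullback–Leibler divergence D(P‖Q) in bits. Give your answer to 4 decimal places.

2.4720 bits

D(P‖Q) = Σ p·log₂(p/q).
  0.173·log₂(0.173/0.333) = -0.16344
  0.181·log₂(0.181/0.260) = -0.09458
  0.019·log₂(0.019/0.379) = -0.08204
  0.627·log₂(0.627/0.028) = 2.81207
D(P‖Q) = 2.4720 bits.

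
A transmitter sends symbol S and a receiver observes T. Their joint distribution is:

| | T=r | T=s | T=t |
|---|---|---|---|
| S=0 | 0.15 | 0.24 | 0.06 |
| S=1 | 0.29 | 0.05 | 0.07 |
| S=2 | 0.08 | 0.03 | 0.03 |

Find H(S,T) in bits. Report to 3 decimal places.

H(S,T) = −Σ p(x,y)·log₂ p(x,y) over all 9 cells.
  cell (0,r): −0.15·log₂0.15 = 0.4105
  cell (0,s): −0.24·log₂0.24 = 0.4941
  cell (0,t): −0.06·log₂0.06 = 0.2435
  cell (1,r): −0.29·log₂0.29 = 0.5179
  cell (1,s): −0.05·log₂0.05 = 0.2161
  cell (1,t): −0.07·log₂0.07 = 0.2686
  cell (2,r): −0.08·log₂0.08 = 0.2915
  cell (2,s): −0.03·log₂0.03 = 0.1518
  cell (2,t): −0.03·log₂0.03 = 0.1518
Sum = 2.746 bits.

2.746 bits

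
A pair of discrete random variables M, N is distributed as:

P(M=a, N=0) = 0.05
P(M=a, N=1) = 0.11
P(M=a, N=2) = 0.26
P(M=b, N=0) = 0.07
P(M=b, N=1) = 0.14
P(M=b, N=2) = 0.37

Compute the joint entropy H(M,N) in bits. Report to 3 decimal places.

2.268 bits

H(M,N) = −Σ p(x,y)·log₂ p(x,y) over all 6 cells.
  cell (a,0): −0.05·log₂0.05 = 0.2161
  cell (a,1): −0.11·log₂0.11 = 0.3503
  cell (a,2): −0.26·log₂0.26 = 0.5053
  cell (b,0): −0.07·log₂0.07 = 0.2686
  cell (b,1): −0.14·log₂0.14 = 0.3971
  cell (b,2): −0.37·log₂0.37 = 0.5307
Sum = 2.268 bits.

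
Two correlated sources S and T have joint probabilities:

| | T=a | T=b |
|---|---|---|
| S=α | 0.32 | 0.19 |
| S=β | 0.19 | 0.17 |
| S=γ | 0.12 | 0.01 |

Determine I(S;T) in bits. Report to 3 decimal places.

Marginals: p(S) = (0.5100, 0.3600, 0.1300), p(T) = (0.6300, 0.3700).
I(S;T) = H(S) + H(T) − H(S,T).
H(S) = 1.4087, H(T) = 0.9507, H(S,T) = 2.3046.
I(S;T) = 1.4087 + 0.9507 − 2.3046 = 0.055 bits.

0.055 bits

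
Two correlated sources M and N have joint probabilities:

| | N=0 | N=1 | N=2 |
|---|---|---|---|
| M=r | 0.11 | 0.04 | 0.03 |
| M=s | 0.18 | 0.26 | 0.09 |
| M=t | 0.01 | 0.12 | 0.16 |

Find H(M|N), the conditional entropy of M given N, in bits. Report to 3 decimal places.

1.247 bits

Marginals: p(M) = (0.1800, 0.5300, 0.2900), p(N) = (0.3000, 0.4200, 0.2800).
H(M|N) = Σ p(N) · H(M|N=·).
  N=0: p=0.3000, H(M|N=0) = 1.1365
  N=1: p=0.4200, H(M|N=1) = 1.2678
  N=2: p=0.2800, H(M|N=2) = 1.3329
Weighted sum = 1.247 bits.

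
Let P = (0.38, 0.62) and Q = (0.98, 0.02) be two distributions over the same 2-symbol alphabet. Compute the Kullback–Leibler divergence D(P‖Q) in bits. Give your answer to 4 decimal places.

2.5522 bits

D(P‖Q) = Σ p·log₂(p/q).
  0.38·log₂(0.38/0.98) = -0.51938
  0.62·log₂(0.62/0.02) = 3.07160
D(P‖Q) = 2.5522 bits.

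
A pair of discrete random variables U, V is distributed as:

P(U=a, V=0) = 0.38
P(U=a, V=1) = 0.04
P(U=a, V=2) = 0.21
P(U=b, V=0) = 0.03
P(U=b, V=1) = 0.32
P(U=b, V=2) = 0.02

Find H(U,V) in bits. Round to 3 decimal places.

1.980 bits

H(U,V) = −Σ p(x,y)·log₂ p(x,y) over all 6 cells.
  cell (a,0): −0.38·log₂0.38 = 0.5305
  cell (a,1): −0.04·log₂0.04 = 0.1858
  cell (a,2): −0.21·log₂0.21 = 0.4728
  cell (b,0): −0.03·log₂0.03 = 0.1518
  cell (b,1): −0.32·log₂0.32 = 0.5260
  cell (b,2): −0.02·log₂0.02 = 0.1129
Sum = 1.980 bits.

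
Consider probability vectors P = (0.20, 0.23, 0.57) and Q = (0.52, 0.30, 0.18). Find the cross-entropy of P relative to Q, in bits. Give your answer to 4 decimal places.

H(P,Q) = −Σ p·log₂ q.
  −0.20·log₂(0.52) = 0.18868
  −0.23·log₂(0.30) = 0.39950
  −0.57·log₂(0.18) = 1.41014
H(P,Q) = 1.9983 bits.

1.9983 bits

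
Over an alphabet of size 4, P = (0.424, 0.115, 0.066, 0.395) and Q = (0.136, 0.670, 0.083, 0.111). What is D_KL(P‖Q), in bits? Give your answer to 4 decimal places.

1.1047 bits

D(P‖Q) = Σ p·log₂(p/q).
  0.424·log₂(0.424/0.136) = 0.69555
  0.115·log₂(0.115/0.670) = -0.29239
  0.066·log₂(0.066/0.083) = -0.02182
  0.395·log₂(0.395/0.111) = 0.72336
D(P‖Q) = 1.1047 bits.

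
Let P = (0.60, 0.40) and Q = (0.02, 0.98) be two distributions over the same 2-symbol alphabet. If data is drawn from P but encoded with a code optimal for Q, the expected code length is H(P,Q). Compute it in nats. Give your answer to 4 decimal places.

2.3553 nats

H(P,Q) = −Σ p·ln q.
  −0.60·ln(0.02) = 2.34721
  −0.40·ln(0.98) = 0.00808
H(P,Q) = 2.3553 nats.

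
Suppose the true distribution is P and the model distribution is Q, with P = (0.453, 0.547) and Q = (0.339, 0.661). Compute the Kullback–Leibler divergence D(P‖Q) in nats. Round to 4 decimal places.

0.0278 nats

D(P‖Q) = Σ p·ln(p/q).
  0.453·ln(0.453/0.339) = 0.13132
  0.547·ln(0.547/0.661) = -0.10355
D(P‖Q) = 0.0278 nats.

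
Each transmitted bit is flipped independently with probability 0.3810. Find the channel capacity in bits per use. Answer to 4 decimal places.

0.0413 bits

Binary symmetric channel: C = 1 − h₂(ε) where h₂ is the binary entropy function.
h₂(0.3810) = −0.3810·log₂0.3810 − 0.6190·log₂0.6190 = 0.9587.
C = 1 − 0.9587 = 0.0413 bits per channel use.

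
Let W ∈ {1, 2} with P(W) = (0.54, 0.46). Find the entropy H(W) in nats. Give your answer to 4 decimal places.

0.6899 nats

H(W) = −Σ p·ln p.
  −(0.54)·ln(0.54) = 0.33274
  −(0.46)·ln(0.46) = 0.35720
Sum: 0.33274 + 0.35720 = 0.6899 nats.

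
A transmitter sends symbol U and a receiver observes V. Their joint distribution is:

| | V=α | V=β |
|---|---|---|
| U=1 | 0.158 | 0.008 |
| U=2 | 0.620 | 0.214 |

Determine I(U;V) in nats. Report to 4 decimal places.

0.0224 nats

Marginals: p(U) = (0.1660, 0.8340), p(V) = (0.7780, 0.2220).
I(U;V) = H(U) + H(V) − H(U,V).
H(U) = 0.4495, H(V) = 0.5294, H(U,V) = 0.9565.
I(U;V) = 0.4495 + 0.5294 − 0.9565 = 0.0224 nats.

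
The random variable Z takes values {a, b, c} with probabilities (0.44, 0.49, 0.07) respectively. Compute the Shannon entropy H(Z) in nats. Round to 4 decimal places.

0.8969 nats

H(Z) = −Σ p·ln p.
  −(0.44)·ln(0.44) = 0.36123
  −(0.49)·ln(0.49) = 0.34954
  −(0.07)·ln(0.07) = 0.18615
Sum: 0.36123 + 0.34954 + 0.18615 = 0.8969 nats.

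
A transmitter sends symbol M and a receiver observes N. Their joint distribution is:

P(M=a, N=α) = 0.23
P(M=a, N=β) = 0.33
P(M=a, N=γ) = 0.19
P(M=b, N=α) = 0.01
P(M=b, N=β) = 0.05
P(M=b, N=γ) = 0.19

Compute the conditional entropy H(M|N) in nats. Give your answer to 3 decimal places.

Chain rule: H(M|N) = H(M,N) − H(N).
Marginals: p(M) = (0.7500, 0.2500), p(N) = (0.2400, 0.3800, 0.3800).
H(M,N) = 1.5308 nats; H(N) = 1.0779 nats.
H(M|N) = 1.5308 − 1.0779 = 0.453 nats.

0.453 nats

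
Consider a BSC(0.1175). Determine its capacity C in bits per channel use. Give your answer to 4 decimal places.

Binary symmetric channel: C = 1 − h₂(ε) where h₂ is the binary entropy function.
h₂(0.1175) = −0.1175·log₂0.1175 − 0.8825·log₂0.8825 = 0.5221.
C = 1 − 0.5221 = 0.4779 bits per channel use.

0.4779 bits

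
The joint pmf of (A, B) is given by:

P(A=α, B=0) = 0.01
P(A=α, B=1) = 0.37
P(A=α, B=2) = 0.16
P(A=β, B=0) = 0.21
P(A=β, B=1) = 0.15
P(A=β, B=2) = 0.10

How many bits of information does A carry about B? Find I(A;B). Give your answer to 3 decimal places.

Marginals: p(A) = (0.5400, 0.4600), p(B) = (0.2200, 0.5200, 0.2600).
I(A;B) = Σ p(x,y)·log₂[p(x,y)/(p(x)p(y))].
  (α,0): 0.01·log₂(0.0842) = -0.0357
  (α,1): 0.37·log₂(1.3177) = 0.1473
  (α,2): 0.16·log₂(1.1396) = 0.0302
  (β,0): 0.21·log₂(2.0751) = 0.2212
  (β,1): 0.15·log₂(0.6271) = -0.1010
  (β,2): 0.10·log₂(0.8361) = -0.0258
Sum = 0.236 bits.

0.236 bits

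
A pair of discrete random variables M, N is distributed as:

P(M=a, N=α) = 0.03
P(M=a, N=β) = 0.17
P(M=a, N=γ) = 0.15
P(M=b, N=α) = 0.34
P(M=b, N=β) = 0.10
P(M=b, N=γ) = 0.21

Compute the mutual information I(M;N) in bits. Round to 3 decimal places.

0.174 bits

Marginals: p(M) = (0.3500, 0.6500), p(N) = (0.3700, 0.2700, 0.3600).
I(M;N) = Σ p(x,y)·log₂[p(x,y)/(p(x)p(y))].
  (a,α): 0.03·log₂(0.2317) = -0.0633
  (a,β): 0.17·log₂(1.7989) = 0.1440
  (a,γ): 0.15·log₂(1.1905) = 0.0377
  (b,α): 0.34·log₂(1.4137) = 0.1698
  (b,β): 0.10·log₂(0.5698) = -0.0811
  (b,γ): 0.21·log₂(0.8974) = -0.0328
Sum = 0.174 bits.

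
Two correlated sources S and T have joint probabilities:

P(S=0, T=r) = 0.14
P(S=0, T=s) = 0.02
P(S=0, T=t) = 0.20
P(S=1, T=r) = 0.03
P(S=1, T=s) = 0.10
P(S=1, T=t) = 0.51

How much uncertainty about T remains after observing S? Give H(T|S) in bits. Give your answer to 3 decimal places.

Marginals: p(S) = (0.3600, 0.6400), p(T) = (0.1700, 0.1200, 0.7100).
H(T|S) = Σ p(S) · H(T|S=·).
  S=0: p=0.3600, H(T|S=0) = 1.2327
  S=1: p=0.6400, H(T|S=1) = 0.8864
Weighted sum = 1.011 bits.

1.011 bits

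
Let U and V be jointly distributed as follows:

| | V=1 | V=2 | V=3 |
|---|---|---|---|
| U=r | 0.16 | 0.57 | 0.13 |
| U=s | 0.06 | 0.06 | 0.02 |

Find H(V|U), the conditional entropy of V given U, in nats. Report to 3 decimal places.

0.890 nats

Chain rule: H(V|U) = H(U,V) − H(U).
Marginals: p(U) = (0.8600, 0.1400), p(V) = (0.2200, 0.6300, 0.1500).
H(U,V) = 1.2947 nats; H(U) = 0.4050 nats.
H(V|U) = 1.2947 − 0.4050 = 0.890 nats.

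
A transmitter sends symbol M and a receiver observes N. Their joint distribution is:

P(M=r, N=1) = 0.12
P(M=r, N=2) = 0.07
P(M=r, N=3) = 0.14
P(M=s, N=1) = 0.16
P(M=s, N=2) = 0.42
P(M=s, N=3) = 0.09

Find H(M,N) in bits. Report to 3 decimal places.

H(M,N) = −Σ p(x,y)·log₂ p(x,y) over all 6 cells.
  cell (r,1): −0.12·log₂0.12 = 0.3671
  cell (r,2): −0.07·log₂0.07 = 0.2686
  cell (r,3): −0.14·log₂0.14 = 0.3971
  cell (s,1): −0.16·log₂0.16 = 0.4230
  cell (s,2): −0.42·log₂0.42 = 0.5256
  cell (s,3): −0.09·log₂0.09 = 0.3127
Sum = 2.294 bits.

2.294 bits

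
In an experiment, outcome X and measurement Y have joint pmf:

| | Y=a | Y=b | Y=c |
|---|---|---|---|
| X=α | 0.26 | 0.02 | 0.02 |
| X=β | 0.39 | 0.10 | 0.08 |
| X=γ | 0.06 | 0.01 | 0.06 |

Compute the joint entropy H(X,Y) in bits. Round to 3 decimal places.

2.438 bits

H(X,Y) = −Σ p(x,y)·log₂ p(x,y) over all 9 cells.
  cell (α,a): −0.26·log₂0.26 = 0.5053
  cell (α,b): −0.02·log₂0.02 = 0.1129
  cell (α,c): −0.02·log₂0.02 = 0.1129
  cell (β,a): −0.39·log₂0.39 = 0.5298
  cell (β,b): −0.10·log₂0.10 = 0.3322
  cell (β,c): −0.08·log₂0.08 = 0.2915
  cell (γ,a): −0.06·log₂0.06 = 0.2435
  cell (γ,b): −0.01·log₂0.01 = 0.0664
  cell (γ,c): −0.06·log₂0.06 = 0.2435
Sum = 2.438 bits.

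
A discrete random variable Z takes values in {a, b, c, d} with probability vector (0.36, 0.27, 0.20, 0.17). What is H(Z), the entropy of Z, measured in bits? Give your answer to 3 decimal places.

H(Z) = −Σ p·log₂ p.
  −(0.36)·log₂(0.36) = 0.5306
  −(0.27)·log₂(0.27) = 0.5100
  −(0.20)·log₂(0.20) = 0.4644
  −(0.17)·log₂(0.17) = 0.4346
Sum: 0.5306 + 0.5100 + 0.4644 + 0.4346 = 1.940 bits.

1.940 bits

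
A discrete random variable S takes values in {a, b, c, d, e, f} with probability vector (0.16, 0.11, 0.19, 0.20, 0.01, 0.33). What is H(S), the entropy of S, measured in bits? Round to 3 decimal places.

2.287 bits

H(S) = −Σ p·log₂ p.
  −(0.16)·log₂(0.16) = 0.4230
  −(0.11)·log₂(0.11) = 0.3503
  −(0.19)·log₂(0.19) = 0.4552
  −(0.20)·log₂(0.20) = 0.4644
  −(0.01)·log₂(0.01) = 0.0664
  −(0.33)·log₂(0.33) = 0.5278
Sum: 0.4230 + 0.3503 + 0.4552 + 0.4644 + 0.0664 + 0.5278 = 2.287 bits.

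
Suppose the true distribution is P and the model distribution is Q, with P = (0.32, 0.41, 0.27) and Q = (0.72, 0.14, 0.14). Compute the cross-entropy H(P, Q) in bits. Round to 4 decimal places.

2.0805 bits

H(P,Q) = −Σ p·log₂ q.
  −0.32·log₂(0.72) = 0.15166
  −0.41·log₂(0.14) = 1.16297
  −0.27·log₂(0.14) = 0.76586
H(P,Q) = 2.0805 bits.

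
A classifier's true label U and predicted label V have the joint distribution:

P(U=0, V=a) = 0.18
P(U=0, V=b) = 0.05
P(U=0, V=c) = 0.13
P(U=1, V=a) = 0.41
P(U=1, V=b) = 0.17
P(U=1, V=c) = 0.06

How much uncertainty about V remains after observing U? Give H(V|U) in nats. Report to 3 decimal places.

Chain rule: H(V|U) = H(U,V) − H(U).
Marginals: p(U) = (0.3600, 0.6400), p(V) = (0.5900, 0.2200, 0.1900).
H(U,V) = 1.5593 nats; H(U) = 0.6534 nats.
H(V|U) = 1.5593 − 0.6534 = 0.906 nats.

0.906 nats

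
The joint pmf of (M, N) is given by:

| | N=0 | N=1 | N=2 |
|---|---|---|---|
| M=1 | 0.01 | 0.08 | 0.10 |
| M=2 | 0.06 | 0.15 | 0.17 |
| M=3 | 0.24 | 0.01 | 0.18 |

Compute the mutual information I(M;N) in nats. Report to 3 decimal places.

0.181 nats

Marginals: p(M) = (0.1900, 0.3800, 0.4300), p(N) = (0.3100, 0.2400, 0.4500).
I(M;N) = H(M) + H(N) − H(M,N).
H(M) = 1.0461, H(N) = 1.0649, H(M,N) = 1.9302.
I(M;N) = 1.0461 + 1.0649 − 1.9302 = 0.181 nats.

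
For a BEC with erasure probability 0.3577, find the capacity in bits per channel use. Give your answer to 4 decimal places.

Binary erasure channel: capacity C = 1 − ε.
C = 1 − 0.3577 = 0.6423 bits per channel use.

0.6423 bits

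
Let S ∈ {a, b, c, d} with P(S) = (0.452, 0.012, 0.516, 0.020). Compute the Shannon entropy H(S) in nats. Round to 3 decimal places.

0.832 nats

H(S) = −Σ p·ln p.
  −(0.452)·ln(0.452) = 0.3589
  −(0.012)·ln(0.012) = 0.0531
  −(0.516)·ln(0.516) = 0.3414
  −(0.020)·ln(0.020) = 0.0782
Sum: 0.3589 + 0.0531 + 0.3414 + 0.0782 = 0.832 nats.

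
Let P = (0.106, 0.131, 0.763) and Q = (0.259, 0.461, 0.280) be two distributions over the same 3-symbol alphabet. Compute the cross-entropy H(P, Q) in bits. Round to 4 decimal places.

H(P,Q) = −Σ p·log₂ q.
  −0.106·log₂(0.259) = 0.20659
  −0.131·log₂(0.461) = 0.14635
  −0.763·log₂(0.280) = 1.40125
H(P,Q) = 1.7542 bits.

1.7542 bits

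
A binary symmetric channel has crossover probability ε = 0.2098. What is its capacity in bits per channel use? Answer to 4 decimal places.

0.2589 bits

Binary symmetric channel: C = 1 − h₂(ε) where h₂ is the binary entropy function.
h₂(0.2098) = −0.2098·log₂0.2098 − 0.7902·log₂0.7902 = 0.7411.
C = 1 − 0.7411 = 0.2589 bits per channel use.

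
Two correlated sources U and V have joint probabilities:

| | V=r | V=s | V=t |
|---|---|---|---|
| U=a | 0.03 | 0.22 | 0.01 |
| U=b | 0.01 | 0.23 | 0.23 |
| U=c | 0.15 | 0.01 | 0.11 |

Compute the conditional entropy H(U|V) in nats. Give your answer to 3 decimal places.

0.740 nats

Chain rule: H(U|V) = H(U,V) − H(V).
Marginals: p(U) = (0.2600, 0.4700, 0.2700), p(V) = (0.1900, 0.4600, 0.3500).
H(U,V) = 1.7799 nats; H(V) = 1.0402 nats.
H(U|V) = 1.7799 − 1.0402 = 0.740 nats.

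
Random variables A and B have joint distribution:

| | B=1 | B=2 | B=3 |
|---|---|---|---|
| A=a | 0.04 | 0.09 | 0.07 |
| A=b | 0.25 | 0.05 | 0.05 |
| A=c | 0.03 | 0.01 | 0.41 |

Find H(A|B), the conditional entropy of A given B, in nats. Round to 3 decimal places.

0.709 nats

Marginals: p(A) = (0.2000, 0.3500, 0.4500), p(B) = (0.3200, 0.1500, 0.5300).
H(A|B) = Σ p(B) · H(A|B=·).
  B=1: p=0.3200, H(A|B=1) = 0.6747
  B=2: p=0.1500, H(A|B=2) = 0.8532
  B=3: p=0.5300, H(A|B=3) = 0.6887
Weighted sum = 0.709 nats.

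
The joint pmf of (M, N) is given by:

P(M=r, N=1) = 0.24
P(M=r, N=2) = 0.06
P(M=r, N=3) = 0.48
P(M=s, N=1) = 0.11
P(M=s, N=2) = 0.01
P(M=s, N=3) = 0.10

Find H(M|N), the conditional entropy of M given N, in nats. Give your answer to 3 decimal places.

0.513 nats

Chain rule: H(M|N) = H(M,N) − H(N).
Marginals: p(M) = (0.7800, 0.2200), p(N) = (0.3500, 0.0700, 0.5800).
H(M,N) = 1.3827 nats; H(N) = 0.8695 nats.
H(M|N) = 1.3827 − 0.8695 = 0.513 nats.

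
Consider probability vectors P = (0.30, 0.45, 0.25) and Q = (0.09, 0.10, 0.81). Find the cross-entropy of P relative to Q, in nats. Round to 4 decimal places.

1.8112 nats

H(P,Q) = −Σ p·ln q.
  −0.30·ln(0.09) = 0.72238
  −0.45·ln(0.10) = 1.03616
  −0.25·ln(0.81) = 0.05268
H(P,Q) = 1.8112 nats.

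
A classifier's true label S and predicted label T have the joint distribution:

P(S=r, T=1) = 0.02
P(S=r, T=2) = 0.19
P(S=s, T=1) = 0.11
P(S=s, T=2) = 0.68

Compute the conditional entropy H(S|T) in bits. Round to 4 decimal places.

Chain rule: H(S|T) = H(S,T) − H(T).
Marginals: p(S) = (0.2100, 0.7900), p(T) = (0.1300, 0.8700).
H(S,T) = 1.2967 bits; H(T) = 0.5574 bits.
H(S|T) = 1.2967 − 0.5574 = 0.7393 bits.

0.7393 bits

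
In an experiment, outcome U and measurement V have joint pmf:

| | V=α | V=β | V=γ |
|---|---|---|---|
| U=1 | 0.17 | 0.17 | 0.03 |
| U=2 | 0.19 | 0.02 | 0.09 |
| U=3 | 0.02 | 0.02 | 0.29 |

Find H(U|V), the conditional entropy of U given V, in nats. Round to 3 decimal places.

0.773 nats

Marginals: p(U) = (0.3700, 0.3000, 0.3300), p(V) = (0.3800, 0.2100, 0.4100).
H(U|V) = Σ p(V) · H(U|V=·).
  V=α: p=0.3800, H(U|V=α) = 0.8614
  V=β: p=0.2100, H(U|V=β) = 0.6189
  V=γ: p=0.4100, H(U|V=γ) = 0.7691
Weighted sum = 0.773 nats.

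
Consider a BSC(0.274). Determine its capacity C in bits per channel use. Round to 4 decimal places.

Binary symmetric channel: C = 1 − h₂(ε) where h₂ is the binary entropy function.
h₂(0.274) = −0.274·log₂0.274 − 0.726·log₂0.726 = 0.8471.
C = 1 − 0.8471 = 0.1529 bits per channel use.

0.1529 bits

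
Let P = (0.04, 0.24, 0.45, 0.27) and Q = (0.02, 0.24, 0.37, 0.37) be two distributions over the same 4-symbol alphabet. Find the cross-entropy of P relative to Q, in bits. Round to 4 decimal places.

H(P,Q) = −Σ p·log₂ q.
  −0.04·log₂(0.02) = 0.22575
  −0.24·log₂(0.24) = 0.49413
  −0.45·log₂(0.37) = 0.64548
  −0.27·log₂(0.37) = 0.38729
H(P,Q) = 1.7527 bits.

1.7527 bits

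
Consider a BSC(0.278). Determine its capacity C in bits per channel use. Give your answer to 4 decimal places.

Binary symmetric channel: C = 1 − h₂(ε) where h₂ is the binary entropy function.
h₂(0.278) = −0.278·log₂0.278 − 0.722·log₂0.722 = 0.8527.
C = 1 − 0.8527 = 0.1473 bits per channel use.

0.1473 bits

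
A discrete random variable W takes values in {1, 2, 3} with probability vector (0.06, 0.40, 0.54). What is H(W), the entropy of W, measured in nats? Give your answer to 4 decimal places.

0.8681 nats

H(W) = −Σ p·ln p.
  −(0.06)·ln(0.06) = 0.16880
  −(0.40)·ln(0.40) = 0.36652
  −(0.54)·ln(0.54) = 0.33274
Sum: 0.16880 + 0.36652 + 0.33274 = 0.8681 nats.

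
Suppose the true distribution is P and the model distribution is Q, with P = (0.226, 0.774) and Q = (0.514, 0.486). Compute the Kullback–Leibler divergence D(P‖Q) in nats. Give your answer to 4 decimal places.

D(P‖Q) = Σ p·ln(p/q).
  0.226·ln(0.226/0.514) = -0.18570
  0.774·ln(0.774/0.486) = 0.36019
D(P‖Q) = 0.1745 nats.

0.1745 nats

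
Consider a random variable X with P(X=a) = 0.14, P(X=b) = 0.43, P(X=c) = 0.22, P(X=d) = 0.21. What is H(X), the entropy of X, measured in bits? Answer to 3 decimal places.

1.874 bits

H(X) = −Σ p·log₂ p.
  −(0.14)·log₂(0.14) = 0.3971
  −(0.43)·log₂(0.43) = 0.5236
  −(0.22)·log₂(0.22) = 0.4806
  −(0.21)·log₂(0.21) = 0.4728
Sum: 0.3971 + 0.5236 + 0.4806 + 0.4728 = 1.874 bits.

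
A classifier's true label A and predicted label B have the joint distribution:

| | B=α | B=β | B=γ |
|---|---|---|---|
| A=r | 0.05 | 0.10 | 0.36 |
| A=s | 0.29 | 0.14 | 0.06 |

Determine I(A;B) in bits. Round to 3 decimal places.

Marginals: p(A) = (0.5100, 0.4900), p(B) = (0.3400, 0.2400, 0.4200).
I(A;B) = H(A) + H(B) − H(A,B).
H(A) = 0.9997, H(B) = 1.5490, H(A,B) = 2.2375.
I(A;B) = 0.9997 + 1.5490 − 2.2375 = 0.311 bits.

0.311 bits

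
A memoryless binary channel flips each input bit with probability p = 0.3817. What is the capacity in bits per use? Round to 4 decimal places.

0.0408 bits

Binary symmetric channel: C = 1 − h₂(ε) where h₂ is the binary entropy function.
h₂(0.3817) = −0.3817·log₂0.3817 − 0.6183·log₂0.6183 = 0.9592.
C = 1 − 0.9592 = 0.0408 bits per channel use.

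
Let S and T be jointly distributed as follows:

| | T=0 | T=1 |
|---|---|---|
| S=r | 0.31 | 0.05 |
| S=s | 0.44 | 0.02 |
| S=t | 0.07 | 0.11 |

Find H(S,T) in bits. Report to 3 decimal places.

1.993 bits

H(S,T) = −Σ p(x,y)·log₂ p(x,y) over all 6 cells.
  cell (r,0): −0.31·log₂0.31 = 0.5238
  cell (r,1): −0.05·log₂0.05 = 0.2161
  cell (s,0): −0.44·log₂0.44 = 0.5211
  cell (s,1): −0.02·log₂0.02 = 0.1129
  cell (t,0): −0.07·log₂0.07 = 0.2686
  cell (t,1): −0.11·log₂0.11 = 0.3503
Sum = 1.993 bits.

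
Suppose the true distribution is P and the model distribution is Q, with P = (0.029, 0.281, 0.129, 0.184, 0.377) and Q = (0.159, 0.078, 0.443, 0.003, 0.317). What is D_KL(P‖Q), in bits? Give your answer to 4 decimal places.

D(P‖Q) = Σ p·log₂(p/q).
  0.029·log₂(0.029/0.159) = -0.07119
  0.281·log₂(0.281/0.078) = 0.51958
  0.129·log₂(0.129/0.443) = -0.22961
  0.184·log₂(0.184/0.003) = 1.09270
  0.377·log₂(0.377/0.317) = 0.09428
D(P‖Q) = 1.4058 bits.

1.4058 bits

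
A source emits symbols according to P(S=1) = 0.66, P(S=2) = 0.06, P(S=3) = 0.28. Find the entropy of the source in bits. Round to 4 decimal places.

1.1534 bits

H(S) = −Σ p·log₂ p.
  −(0.66)·log₂(0.66) = 0.39564
  −(0.06)·log₂(0.06) = 0.24353
  −(0.28)·log₂(0.28) = 0.51422
Sum: 0.39564 + 0.24353 + 0.51422 = 1.1534 bits.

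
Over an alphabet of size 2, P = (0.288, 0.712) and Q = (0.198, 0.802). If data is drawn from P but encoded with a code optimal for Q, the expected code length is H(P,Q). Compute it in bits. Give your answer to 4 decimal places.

H(P,Q) = −Σ p·log₂ q.
  −0.288·log₂(0.198) = 0.67289
  −0.712·log₂(0.802) = 0.22665
H(P,Q) = 0.8995 bits.

0.8995 bits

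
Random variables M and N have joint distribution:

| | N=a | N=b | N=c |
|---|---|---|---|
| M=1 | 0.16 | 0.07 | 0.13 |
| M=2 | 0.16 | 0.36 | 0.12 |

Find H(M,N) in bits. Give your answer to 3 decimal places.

2.395 bits

H(M,N) = −Σ p(x,y)·log₂ p(x,y) over all 6 cells.
  cell (1,a): −0.16·log₂0.16 = 0.4230
  cell (1,b): −0.07·log₂0.07 = 0.2686
  cell (1,c): −0.13·log₂0.13 = 0.3826
  cell (2,a): −0.16·log₂0.16 = 0.4230
  cell (2,b): −0.36·log₂0.36 = 0.5306
  cell (2,c): −0.12·log₂0.12 = 0.3671
Sum = 2.395 bits.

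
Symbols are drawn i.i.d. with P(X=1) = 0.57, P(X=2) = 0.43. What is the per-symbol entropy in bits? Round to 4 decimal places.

0.9858 bits

H(X) = −Σ p·log₂ p.
  −(0.57)·log₂(0.57) = 0.46225
  −(0.43)·log₂(0.43) = 0.52356
Sum: 0.46225 + 0.52356 = 0.9858 bits.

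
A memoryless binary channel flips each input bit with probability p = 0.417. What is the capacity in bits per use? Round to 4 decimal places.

Binary symmetric channel: C = 1 − h₂(ε) where h₂ is the binary entropy function.
h₂(0.417) = −0.417·log₂0.417 − 0.583·log₂0.583 = 0.9800.
C = 1 − 0.9800 = 0.0200 bits per channel use.

0.0200 bits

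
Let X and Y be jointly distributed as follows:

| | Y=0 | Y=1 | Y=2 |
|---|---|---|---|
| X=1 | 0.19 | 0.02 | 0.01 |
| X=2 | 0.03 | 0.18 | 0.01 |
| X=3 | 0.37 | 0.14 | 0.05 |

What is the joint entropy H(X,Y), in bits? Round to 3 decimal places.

H(X,Y) = −Σ p(x,y)·log₂ p(x,y) over all 9 cells.
  cell (1,0): −0.19·log₂0.19 = 0.4552
  cell (1,1): −0.02·log₂0.02 = 0.1129
  cell (1,2): −0.01·log₂0.01 = 0.0664
  cell (2,0): −0.03·log₂0.03 = 0.1518
  cell (2,1): −0.18·log₂0.18 = 0.4453
  cell (2,2): −0.01·log₂0.01 = 0.0664
  cell (3,0): −0.37·log₂0.37 = 0.5307
  cell (3,1): −0.14·log₂0.14 = 0.3971
  cell (3,2): −0.05·log₂0.05 = 0.2161
Sum = 2.442 bits.

2.442 bits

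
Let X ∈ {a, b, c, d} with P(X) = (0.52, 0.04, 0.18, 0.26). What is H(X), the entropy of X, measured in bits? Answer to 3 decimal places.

H(X) = −Σ p·log₂ p.
  −(0.52)·log₂(0.52) = 0.4906
  −(0.04)·log₂(0.04) = 0.1858
  −(0.18)·log₂(0.18) = 0.4453
  −(0.26)·log₂(0.26) = 0.5053
Sum: 0.4906 + 0.1858 + 0.4453 + 0.5053 = 1.627 bits.

1.627 bits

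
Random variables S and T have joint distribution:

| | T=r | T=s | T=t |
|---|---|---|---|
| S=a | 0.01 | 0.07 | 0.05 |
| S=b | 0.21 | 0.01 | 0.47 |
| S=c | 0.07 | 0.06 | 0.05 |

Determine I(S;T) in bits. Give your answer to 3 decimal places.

Marginals: p(S) = (0.1300, 0.6900, 0.1800), p(T) = (0.2900, 0.1400, 0.5700).
I(S;T) = H(S) + H(T) − H(S,T).
H(S) = 1.1973, H(T) = 1.3773, H(S,T) = 2.3305.
I(S;T) = 1.1973 + 1.3773 − 2.3305 = 0.244 bits.

0.244 bits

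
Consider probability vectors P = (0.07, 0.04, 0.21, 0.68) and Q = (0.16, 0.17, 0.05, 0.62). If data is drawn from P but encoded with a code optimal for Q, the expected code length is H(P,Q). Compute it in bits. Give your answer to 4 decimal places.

1.6639 bits

H(P,Q) = −Σ p·log₂ q.
  −0.07·log₂(0.16) = 0.18507
  −0.04·log₂(0.17) = 0.10226
  −0.21·log₂(0.05) = 0.90760
  −0.68·log₂(0.62) = 0.46897
H(P,Q) = 1.6639 bits.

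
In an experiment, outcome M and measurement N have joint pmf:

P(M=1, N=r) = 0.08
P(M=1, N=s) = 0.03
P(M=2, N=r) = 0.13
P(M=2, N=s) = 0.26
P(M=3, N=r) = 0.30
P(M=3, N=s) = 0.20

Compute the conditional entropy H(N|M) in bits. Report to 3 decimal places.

Chain rule: H(N|M) = H(M,N) − H(M).
Marginals: p(M) = (0.1100, 0.3900, 0.5000), p(N) = (0.5100, 0.4900).
H(M,N) = 2.3167 bits; H(M) = 1.3801 bits.
H(N|M) = 2.3167 − 1.3801 = 0.937 bits.

0.937 bits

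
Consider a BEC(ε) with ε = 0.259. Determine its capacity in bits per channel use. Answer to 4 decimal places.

0.7410 bits

Binary erasure channel: capacity C = 1 − ε.
C = 1 − 0.259 = 0.7410 bits per channel use.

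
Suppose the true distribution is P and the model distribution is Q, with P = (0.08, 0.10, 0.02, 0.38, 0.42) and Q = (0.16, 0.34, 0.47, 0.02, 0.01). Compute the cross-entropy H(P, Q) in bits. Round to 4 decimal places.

5.3240 bits

H(P,Q) = −Σ p·log₂ q.
  −0.08·log₂(0.16) = 0.21151
  −0.10·log₂(0.34) = 0.15564
  −0.02·log₂(0.47) = 0.02179
  −0.38·log₂(0.02) = 2.14467
  −0.42·log₂(0.01) = 2.79042
H(P,Q) = 5.3240 bits.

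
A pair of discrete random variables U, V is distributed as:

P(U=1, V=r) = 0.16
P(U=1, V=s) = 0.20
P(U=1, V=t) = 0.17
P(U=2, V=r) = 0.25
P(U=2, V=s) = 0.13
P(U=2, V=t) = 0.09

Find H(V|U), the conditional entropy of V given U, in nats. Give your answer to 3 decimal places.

Chain rule: H(V|U) = H(U,V) − H(U).
Marginals: p(U) = (0.5300, 0.4700), p(V) = (0.4100, 0.3300, 0.2600).
H(U,V) = 1.7449 nats; H(U) = 0.6913 nats.
H(V|U) = 1.7449 − 0.6913 = 1.054 nats.

1.054 nats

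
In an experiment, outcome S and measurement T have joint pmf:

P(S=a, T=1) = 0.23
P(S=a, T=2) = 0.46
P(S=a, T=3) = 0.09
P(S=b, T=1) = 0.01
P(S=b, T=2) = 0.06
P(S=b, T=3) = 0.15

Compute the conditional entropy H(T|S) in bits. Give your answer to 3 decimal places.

Marginals: p(S) = (0.7800, 0.2200), p(T) = (0.2400, 0.5200, 0.2400).
H(T|S) = Σ p(S) · H(T|S=·).
  S=a: p=0.7800, H(T|S=a) = 1.3283
  S=b: p=0.2200, H(T|S=b) = 1.0907
Weighted sum = 1.276 bits.

1.276 bits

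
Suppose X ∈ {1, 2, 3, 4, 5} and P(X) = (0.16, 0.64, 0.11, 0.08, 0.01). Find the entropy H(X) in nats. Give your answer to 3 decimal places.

H(X) = −Σ p·ln p.
  −(0.16)·ln(0.16) = 0.2932
  −(0.64)·ln(0.64) = 0.2856
  −(0.11)·ln(0.11) = 0.2428
  −(0.08)·ln(0.08) = 0.2021
  −(0.01)·ln(0.01) = 0.0461
Sum: 0.2932 + 0.2856 + 0.2428 + 0.2021 + 0.0461 = 1.070 nats.

1.070 nats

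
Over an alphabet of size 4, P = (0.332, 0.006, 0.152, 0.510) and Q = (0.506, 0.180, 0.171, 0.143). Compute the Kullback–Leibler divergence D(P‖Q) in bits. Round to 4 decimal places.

D(P‖Q) = Σ p·log₂(p/q).
  0.332·log₂(0.332/0.506) = -0.20184
  0.006·log₂(0.006/0.180) = -0.02944
  0.152·log₂(0.152/0.171) = -0.02583
  0.510·log₂(0.510/0.143) = 0.93559
D(P‖Q) = 0.6785 bits.

0.6785 bits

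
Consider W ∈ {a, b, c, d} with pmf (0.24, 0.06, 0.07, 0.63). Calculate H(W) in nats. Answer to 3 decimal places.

0.989 nats

H(W) = −Σ p·ln p.
  −(0.24)·ln(0.24) = 0.3425
  −(0.06)·ln(0.06) = 0.1688
  −(0.07)·ln(0.07) = 0.1861
  −(0.63)·ln(0.63) = 0.2911
Sum: 0.3425 + 0.1688 + 0.1861 + 0.2911 = 0.989 nats.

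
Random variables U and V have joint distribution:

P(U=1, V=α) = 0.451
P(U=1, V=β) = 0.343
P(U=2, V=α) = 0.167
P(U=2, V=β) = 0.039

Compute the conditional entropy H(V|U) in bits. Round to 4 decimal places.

Marginals: p(U) = (0.7940, 0.2060), p(V) = (0.6180, 0.3820).
H(V|U) = Σ p(U) · H(V|U=·).
  U=1: p=0.7940, H(V|U=1) = 0.9866
  U=2: p=0.2060, H(V|U=2) = 0.7000
Weighted sum = 0.9276 bits.

0.9276 bits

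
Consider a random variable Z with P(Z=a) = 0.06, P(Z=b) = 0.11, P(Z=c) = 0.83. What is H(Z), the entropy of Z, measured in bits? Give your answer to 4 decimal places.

0.8169 bits

H(Z) = −Σ p·log₂ p.
  −(0.06)·log₂(0.06) = 0.24353
  −(0.11)·log₂(0.11) = 0.35029
  −(0.83)·log₂(0.83) = 0.22312
Sum: 0.24353 + 0.35029 + 0.22312 = 0.8169 bits.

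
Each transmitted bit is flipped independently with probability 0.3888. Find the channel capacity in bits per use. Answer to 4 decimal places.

Binary symmetric channel: C = 1 − h₂(ε) where h₂ is the binary entropy function.
h₂(0.3888) = −0.3888·log₂0.3888 − 0.6112·log₂0.6112 = 0.9640.
C = 1 − 0.9640 = 0.0360 bits per channel use.

0.0360 bits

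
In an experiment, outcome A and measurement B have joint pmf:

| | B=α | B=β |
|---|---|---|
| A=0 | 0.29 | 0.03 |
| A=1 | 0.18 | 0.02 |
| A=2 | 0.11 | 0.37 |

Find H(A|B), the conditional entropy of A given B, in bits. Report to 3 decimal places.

1.127 bits

Chain rule: H(A|B) = H(A,B) − H(B).
Marginals: p(A) = (0.3200, 0.2000, 0.4800), p(B) = (0.5800, 0.4200).
H(A,B) = 2.1089 bits; H(B) = 0.9815 bits.
H(A|B) = 2.1089 − 0.9815 = 1.127 bits.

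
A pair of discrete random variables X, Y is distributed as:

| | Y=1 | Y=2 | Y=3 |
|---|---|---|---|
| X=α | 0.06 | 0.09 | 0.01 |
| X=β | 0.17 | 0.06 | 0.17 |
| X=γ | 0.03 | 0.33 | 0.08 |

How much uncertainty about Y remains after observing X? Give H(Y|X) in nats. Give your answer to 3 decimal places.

Chain rule: H(Y|X) = H(X,Y) − H(X).
Marginals: p(X) = (0.1600, 0.4000, 0.4400), p(Y) = (0.2600, 0.4800, 0.2600).
H(X,Y) = 1.8760 nats; H(X) = 1.0210 nats.
H(Y|X) = 1.8760 − 1.0210 = 0.855 nats.

0.855 nats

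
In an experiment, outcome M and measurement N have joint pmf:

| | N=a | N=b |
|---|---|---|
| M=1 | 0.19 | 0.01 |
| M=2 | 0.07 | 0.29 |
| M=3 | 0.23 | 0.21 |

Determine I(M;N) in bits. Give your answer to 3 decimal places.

0.247 bits

Marginals: p(M) = (0.2000, 0.3600, 0.4400), p(N) = (0.4900, 0.5100).
I(M;N) = Σ p(x,y)·log₂[p(x,y)/(p(x)p(y))].
  (1,a): 0.19·log₂(1.9388) = 0.1815
  (1,b): 0.01·log₂(0.0980) = -0.0335
  (2,a): 0.07·log₂(0.3968) = -0.0933
  (2,b): 0.29·log₂(1.5795) = 0.1913
  (3,a): 0.23·log₂(1.0668) = 0.0215
  (3,b): 0.21·log₂(0.9358) = -0.0201
Sum = 0.247 bits.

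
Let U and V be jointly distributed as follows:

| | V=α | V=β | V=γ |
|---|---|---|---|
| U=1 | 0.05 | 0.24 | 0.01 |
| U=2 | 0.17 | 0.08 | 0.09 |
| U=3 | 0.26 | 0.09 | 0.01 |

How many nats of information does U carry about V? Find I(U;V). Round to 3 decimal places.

Marginals: p(U) = (0.3000, 0.3400, 0.3600), p(V) = (0.4800, 0.4100, 0.1100).
I(U;V) = H(U) + H(V) − H(U,V).
H(U) = 1.0958, H(V) = 0.9607, H(U,V) = 1.8714.
I(U;V) = 1.0958 + 0.9607 − 1.8714 = 0.185 nats.

0.185 nats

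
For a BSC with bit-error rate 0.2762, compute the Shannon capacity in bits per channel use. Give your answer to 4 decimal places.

0.1498 bits

Binary symmetric channel: C = 1 − h₂(ε) where h₂ is the binary entropy function.
h₂(0.2762) = −0.2762·log₂0.2762 − 0.7238·log₂0.7238 = 0.8502.
C = 1 − 0.8502 = 0.1498 bits per channel use.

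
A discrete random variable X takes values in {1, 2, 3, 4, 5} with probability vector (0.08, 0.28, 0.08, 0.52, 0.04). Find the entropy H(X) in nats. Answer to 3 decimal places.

H(X) = −Σ p·ln p.
  −(0.08)·ln(0.08) = 0.2021
  −(0.28)·ln(0.28) = 0.3564
  −(0.08)·ln(0.08) = 0.2021
  −(0.52)·ln(0.52) = 0.3400
  −(0.04)·ln(0.04) = 0.1288
Sum: 0.2021 + 0.3564 + 0.2021 + 0.3400 + 0.1288 = 1.229 nats.

1.229 nats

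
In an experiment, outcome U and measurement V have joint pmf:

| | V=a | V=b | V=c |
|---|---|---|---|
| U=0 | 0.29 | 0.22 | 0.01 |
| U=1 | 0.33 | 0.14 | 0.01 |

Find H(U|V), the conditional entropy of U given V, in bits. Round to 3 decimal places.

0.985 bits

Chain rule: H(U|V) = H(U,V) − H(V).
Marginals: p(U) = (0.5200, 0.4800), p(V) = (0.6200, 0.3600, 0.0200).
H(U,V) = 2.0563 bits; H(V) = 1.0711 bits.
H(U|V) = 2.0563 − 1.0711 = 0.985 bits.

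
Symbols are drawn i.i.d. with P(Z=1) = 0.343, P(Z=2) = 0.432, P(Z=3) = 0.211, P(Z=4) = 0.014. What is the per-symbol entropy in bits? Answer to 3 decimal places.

H(Z) = −Σ p·log₂ p.
  −(0.343)·log₂(0.343) = 0.5295
  −(0.432)·log₂(0.432) = 0.5231
  −(0.211)·log₂(0.211) = 0.4736
  −(0.014)·log₂(0.014) = 0.0862
Sum: 0.5295 + 0.5231 + 0.4736 + 0.0862 = 1.612 bits.

1.612 bits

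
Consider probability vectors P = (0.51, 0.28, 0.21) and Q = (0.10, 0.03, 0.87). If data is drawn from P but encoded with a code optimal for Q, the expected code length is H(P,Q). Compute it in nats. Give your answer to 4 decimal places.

2.1854 nats

H(P,Q) = −Σ p·ln q.
  −0.51·ln(0.10) = 1.17432
  −0.28·ln(0.03) = 0.98184
  −0.21·ln(0.87) = 0.02925
H(P,Q) = 2.1854 nats.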